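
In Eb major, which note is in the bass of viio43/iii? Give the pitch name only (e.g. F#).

C

The applied chord viio43/iii is rooted on F#: F#-A-C-Eb.
The figure 43 means second inversion — the fifth is in the bass.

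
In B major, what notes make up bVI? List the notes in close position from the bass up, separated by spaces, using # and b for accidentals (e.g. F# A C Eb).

G B D

Scale degree 6 in B major is G#; lowering it a half step gives G. bVI is a major triad on the lowered sixth degree, borrowed from the parallel minor.
So the chord is G-B-D.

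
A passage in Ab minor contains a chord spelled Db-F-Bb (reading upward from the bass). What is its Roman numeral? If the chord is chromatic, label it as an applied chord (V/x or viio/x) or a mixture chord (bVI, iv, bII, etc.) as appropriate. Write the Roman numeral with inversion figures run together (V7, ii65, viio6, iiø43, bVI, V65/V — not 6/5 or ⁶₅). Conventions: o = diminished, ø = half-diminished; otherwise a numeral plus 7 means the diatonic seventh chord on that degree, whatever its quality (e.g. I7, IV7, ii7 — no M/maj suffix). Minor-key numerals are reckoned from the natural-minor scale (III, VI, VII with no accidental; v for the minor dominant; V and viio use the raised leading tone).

ii6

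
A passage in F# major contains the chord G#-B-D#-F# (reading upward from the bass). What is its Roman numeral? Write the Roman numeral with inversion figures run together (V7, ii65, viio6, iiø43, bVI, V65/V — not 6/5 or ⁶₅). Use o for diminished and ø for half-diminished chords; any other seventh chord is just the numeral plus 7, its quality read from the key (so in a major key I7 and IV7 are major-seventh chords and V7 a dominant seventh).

Stacked in thirds the chord is G#-B-D#-F#: a minor seventh chord on G#.
In F# major, G# is the supertonic; the diatonic minor seventh chord there is ii7.

ii7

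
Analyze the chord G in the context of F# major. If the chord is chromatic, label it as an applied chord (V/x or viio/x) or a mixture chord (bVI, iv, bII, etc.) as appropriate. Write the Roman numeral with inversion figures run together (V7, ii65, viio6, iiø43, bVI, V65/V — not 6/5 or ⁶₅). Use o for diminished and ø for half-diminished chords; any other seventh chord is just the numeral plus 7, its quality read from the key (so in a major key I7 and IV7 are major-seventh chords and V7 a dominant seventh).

bII

The pitches G-B-D form a major triad rooted on G.
G is the lowered second degree of F# major (diatonic 2 would be G#). This is the Neapolitan chord — a major triad on the lowered second degree.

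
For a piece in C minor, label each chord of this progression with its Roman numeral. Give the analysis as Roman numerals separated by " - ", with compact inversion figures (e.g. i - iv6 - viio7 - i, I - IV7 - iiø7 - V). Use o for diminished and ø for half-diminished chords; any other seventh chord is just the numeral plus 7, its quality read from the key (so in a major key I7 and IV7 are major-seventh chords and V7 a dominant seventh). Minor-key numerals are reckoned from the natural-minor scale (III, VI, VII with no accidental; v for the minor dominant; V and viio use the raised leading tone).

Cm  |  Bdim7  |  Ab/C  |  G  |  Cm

Cm: minor triad on C = scale degree 1 → i.
Bdim7 has root B, degree 7 in C minor, so viio7.
Ab/C: major triad on Ab = scale degree 6 → VI6.
G has root G, degree 5 in C minor, so V.
Cm: minor triad on C = scale degree 1 → i.

i - viio7 - VI6 - V - i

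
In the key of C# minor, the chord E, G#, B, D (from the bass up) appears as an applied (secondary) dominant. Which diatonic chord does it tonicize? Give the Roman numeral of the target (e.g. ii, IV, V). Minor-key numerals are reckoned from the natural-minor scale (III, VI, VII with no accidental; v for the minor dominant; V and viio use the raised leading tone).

The chord is a dominant seventh chord on E.
A dominant resolves down a perfect fifth: E → A. In C# minor, A is scale degree 6, i.e. VI.

VI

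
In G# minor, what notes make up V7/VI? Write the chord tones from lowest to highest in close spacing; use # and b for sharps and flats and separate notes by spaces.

B D# F# A

V7/VI is a secondary dominant — the dominant seventh of VI. VI in G# minor is E, so the applied chord's root is B, a perfect fifth above.
Building a dominant seventh chord on B gives B-D#-F#-A.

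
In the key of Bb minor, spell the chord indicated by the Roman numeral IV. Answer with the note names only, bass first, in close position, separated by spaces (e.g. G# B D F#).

Eb G Bb

Scale degree 4 in Bb minor is Eb; here the chord built on it is altered to a major triad. IV is the major subdominant, borrowed from the parallel major.
So the chord is Eb-G-Bb.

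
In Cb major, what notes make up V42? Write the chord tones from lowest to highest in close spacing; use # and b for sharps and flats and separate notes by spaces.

Fb Gb Bb Db

In Cb major, the dominant is Gb, and the diatonic chord built there is a dominant seventh chord.
Stacking thirds from Gb gives Gb-Bb-Db-Fb.
The figured bass 42 indicates third inversion, placing the seventh (Fb) in the bass: Fb-Gb-Bb-Db.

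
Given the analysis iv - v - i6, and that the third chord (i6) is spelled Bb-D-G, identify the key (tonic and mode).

The chord Gm/Bb is a minor triad rooted on G; its label is i6.
If G is scale degree 1 and the mode makes that degree carry a minor triad, the tonic is G and the mode is minor.

G minor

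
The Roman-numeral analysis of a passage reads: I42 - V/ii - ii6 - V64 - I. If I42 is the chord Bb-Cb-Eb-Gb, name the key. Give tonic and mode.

The chord Cbmaj7/Bb is a major seventh chord rooted on Cb; its label is I42.
If Cb is scale degree 1 and the mode makes that degree carry a major seventh chord, the tonic is Cb and the mode is major.

Cb major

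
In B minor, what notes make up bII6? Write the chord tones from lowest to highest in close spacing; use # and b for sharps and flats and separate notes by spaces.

bII6 is the Neapolitan sixth — a major triad on the lowered second degree, here in its customary first inversion. In B minor that root is C.
So the chord is C-E-G.
With the 6 figure the chord is in first inversion; from the bass E upward in close position it reads E-G-C.

E G C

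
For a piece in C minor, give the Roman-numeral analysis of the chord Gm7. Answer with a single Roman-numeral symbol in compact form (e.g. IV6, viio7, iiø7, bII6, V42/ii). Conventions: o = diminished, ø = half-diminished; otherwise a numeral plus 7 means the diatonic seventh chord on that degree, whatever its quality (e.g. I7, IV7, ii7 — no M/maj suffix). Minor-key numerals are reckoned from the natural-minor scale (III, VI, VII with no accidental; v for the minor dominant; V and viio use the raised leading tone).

Stacked in thirds the chord is G-Bb-D-F: a minor seventh chord on G.
In C minor, G is the dominant; the diatonic minor seventh chord there is v7.

v7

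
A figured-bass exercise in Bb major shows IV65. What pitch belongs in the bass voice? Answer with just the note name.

G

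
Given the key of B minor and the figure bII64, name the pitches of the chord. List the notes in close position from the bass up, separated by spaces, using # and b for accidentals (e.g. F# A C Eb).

bII64 is the Neapolitan chord — a major triad on the lowered second degree. In B minor that root is C.
So the chord is C-E-G, a major triad.
The figured bass 64 indicates second inversion, placing the fifth (G) in the bass: G-C-E.

G C E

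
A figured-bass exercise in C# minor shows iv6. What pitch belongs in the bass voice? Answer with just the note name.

A

iv in C# minor has root F#; the chord is F#-A-C#.
The figure 6 means first inversion — the third is in the bass.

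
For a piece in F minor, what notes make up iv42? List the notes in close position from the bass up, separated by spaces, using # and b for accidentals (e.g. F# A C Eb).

Ab Bb Db F

In F minor, the subdominant is Bb, and the diatonic chord built there is a minor seventh chord.
That chord is spelled Bb-Db-F-Ab.
With the 42 figure the chord is in third inversion; from the bass Ab upward in close position it reads Ab-Bb-Db-F.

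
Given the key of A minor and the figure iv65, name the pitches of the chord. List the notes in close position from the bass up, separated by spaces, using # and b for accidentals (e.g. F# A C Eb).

In A minor, scale degree 4 is D, and the diatonic chord built there is a minor seventh chord.
Stacking thirds from D gives D-F-A-C.
The figured bass 65 indicates first inversion, placing the third (F) in the bass: F-A-C-D.

F A C D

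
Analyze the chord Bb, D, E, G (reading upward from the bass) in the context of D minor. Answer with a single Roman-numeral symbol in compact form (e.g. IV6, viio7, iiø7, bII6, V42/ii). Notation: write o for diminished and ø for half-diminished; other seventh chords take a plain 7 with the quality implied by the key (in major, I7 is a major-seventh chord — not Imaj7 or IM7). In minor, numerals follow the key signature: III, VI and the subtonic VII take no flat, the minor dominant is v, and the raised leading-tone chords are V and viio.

iiø43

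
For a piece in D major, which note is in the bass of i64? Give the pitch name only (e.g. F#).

i in D major has root D; the chord is D-F-A.
The figure 64 means second inversion — the fifth is in the bass.

A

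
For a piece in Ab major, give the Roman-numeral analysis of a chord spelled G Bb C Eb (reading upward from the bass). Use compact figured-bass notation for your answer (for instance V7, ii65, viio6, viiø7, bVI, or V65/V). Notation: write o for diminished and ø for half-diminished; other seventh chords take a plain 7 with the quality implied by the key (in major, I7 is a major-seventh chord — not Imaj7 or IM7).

The pitches C-Eb-G-Bb form a minor seventh chord rooted on C.
C is scale degree 3 in Ab major, and a minor seventh chord on that degree is written iii7.
With G in the bass the chord is in second inversion, so the figured bass is 43.

iii43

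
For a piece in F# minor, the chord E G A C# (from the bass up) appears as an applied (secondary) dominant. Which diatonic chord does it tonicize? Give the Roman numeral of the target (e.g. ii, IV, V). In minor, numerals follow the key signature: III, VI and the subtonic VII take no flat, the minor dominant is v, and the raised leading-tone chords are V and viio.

The chord is a dominant seventh chord on A.
A dominant resolves down a perfect fifth: A → D. In F# minor, D is scale degree 6, i.e. VI.

VI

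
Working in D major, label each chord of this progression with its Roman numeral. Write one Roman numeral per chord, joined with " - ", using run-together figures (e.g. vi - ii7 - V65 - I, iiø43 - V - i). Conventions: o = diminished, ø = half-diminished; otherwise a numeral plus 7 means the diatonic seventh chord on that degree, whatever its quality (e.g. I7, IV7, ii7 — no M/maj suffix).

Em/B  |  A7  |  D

Em/B has root E, degree 2 in D major, so ii64.
A7: root A is the dominant; dominant seventh chord there is V7.
D: major triad on D = scale degree 1 → I.

ii64 - V7 - I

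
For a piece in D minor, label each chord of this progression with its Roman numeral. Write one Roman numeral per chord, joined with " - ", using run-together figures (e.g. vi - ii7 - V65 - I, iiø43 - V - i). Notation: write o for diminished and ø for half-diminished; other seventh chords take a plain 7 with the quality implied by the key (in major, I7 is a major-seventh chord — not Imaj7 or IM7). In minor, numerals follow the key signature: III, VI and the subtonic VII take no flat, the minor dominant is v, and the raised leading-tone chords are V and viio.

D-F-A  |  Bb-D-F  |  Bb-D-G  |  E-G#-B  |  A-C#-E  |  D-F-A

i - VI - iv6 - V/V - V - i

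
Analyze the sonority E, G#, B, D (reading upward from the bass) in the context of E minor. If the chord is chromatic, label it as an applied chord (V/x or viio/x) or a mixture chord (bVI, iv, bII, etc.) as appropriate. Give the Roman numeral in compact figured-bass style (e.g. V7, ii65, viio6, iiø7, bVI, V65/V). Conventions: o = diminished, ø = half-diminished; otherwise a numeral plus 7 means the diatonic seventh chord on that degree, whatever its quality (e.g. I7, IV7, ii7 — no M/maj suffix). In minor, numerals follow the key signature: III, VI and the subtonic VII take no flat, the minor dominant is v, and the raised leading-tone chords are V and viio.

V7/iv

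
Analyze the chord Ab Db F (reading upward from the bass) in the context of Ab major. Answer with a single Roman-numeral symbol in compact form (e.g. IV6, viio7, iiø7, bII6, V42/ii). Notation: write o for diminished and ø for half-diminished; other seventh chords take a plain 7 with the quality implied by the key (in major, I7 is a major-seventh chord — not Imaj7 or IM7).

The pitches Db-F-Ab form a major triad rooted on Db.
In Ab major, Db is the subdominant; the diatonic major triad there is IV.
With Ab in the bass the chord is in second inversion, so the figured bass is 64.

IV64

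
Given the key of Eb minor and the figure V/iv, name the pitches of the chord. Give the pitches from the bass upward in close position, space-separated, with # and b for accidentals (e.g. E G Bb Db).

The slash means an applied dominant: we want the dominant of iv. In Eb minor, iv is Ab minor, and its dominant is built on Eb.
Building a major triad on Eb gives Eb-G-Bb.

Eb G Bb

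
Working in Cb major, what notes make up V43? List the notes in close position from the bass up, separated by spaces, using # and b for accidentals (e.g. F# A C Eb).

The numeral's case and figure indicate a dominant seventh chord. In Cb major its root, scale degree 5, is Gb.
Stacking thirds from Gb gives Gb-Bb-Db-Fb.
With the 43 figure the chord is in second inversion; from the bass Db upward in close position it reads Db-Fb-Gb-Bb.

Db Fb Gb Bb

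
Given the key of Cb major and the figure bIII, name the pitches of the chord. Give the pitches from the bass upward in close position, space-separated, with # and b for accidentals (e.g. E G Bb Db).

Ebb Gb Bbb

Scale degree 3 in Cb major is Eb; lowering it a half step gives Ebb. bIII is a major triad on the lowered third degree, borrowed from the parallel minor.
So the chord is Ebb-Gb-Bbb.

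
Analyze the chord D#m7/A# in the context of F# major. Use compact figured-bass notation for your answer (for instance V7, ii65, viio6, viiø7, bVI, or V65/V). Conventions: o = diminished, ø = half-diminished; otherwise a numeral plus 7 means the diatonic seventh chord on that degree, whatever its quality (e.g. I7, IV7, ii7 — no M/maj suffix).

vi43

Stacked in thirds the chord is D#-F#-A#-C#: a minor seventh chord on D#.
In F# major, D# is the submediant; the diatonic minor seventh chord there is vi7.
With A# in the bass the chord is in second inversion, so the figured bass is 43.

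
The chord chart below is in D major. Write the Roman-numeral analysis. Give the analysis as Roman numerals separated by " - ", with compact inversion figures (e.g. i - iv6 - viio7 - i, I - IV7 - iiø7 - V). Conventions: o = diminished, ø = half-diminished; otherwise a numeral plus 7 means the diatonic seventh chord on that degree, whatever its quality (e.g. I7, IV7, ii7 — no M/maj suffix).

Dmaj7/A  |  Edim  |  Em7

I43 - iio - ii7

Dmaj7/A: major seventh chord on D = scale degree 1 → I43.
Edim: E with this quality isn't in the key; it's iio, borrowed from the parallel minor.
Em7 has root E, degree 2 in D major, so ii7.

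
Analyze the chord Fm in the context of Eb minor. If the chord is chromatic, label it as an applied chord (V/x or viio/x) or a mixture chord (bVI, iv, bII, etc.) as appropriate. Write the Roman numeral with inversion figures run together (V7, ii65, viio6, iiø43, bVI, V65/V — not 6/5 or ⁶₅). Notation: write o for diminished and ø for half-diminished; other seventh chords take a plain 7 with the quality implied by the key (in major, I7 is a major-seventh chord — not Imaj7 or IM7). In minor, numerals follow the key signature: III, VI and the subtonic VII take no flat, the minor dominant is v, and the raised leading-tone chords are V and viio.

ii

The pitches F-Ab-C form a minor triad rooted on F.
F is the second degree of Eb minor. This is the minor supertonic, borrowed from the parallel major (the Dorian ii).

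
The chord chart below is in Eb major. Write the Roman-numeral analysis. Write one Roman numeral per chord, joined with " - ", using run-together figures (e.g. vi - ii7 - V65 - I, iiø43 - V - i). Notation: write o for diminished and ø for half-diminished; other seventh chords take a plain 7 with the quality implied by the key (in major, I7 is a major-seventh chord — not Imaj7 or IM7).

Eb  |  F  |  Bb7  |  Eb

I - V/V - V7 - I

Eb: root Eb is the tonic; major triad there is I.
F: chromatic; F is V of V, so V/V.
Bb7: dominant seventh chord on Bb = scale degree 5 → V7.
Eb: root Eb is the tonic; major triad there is I.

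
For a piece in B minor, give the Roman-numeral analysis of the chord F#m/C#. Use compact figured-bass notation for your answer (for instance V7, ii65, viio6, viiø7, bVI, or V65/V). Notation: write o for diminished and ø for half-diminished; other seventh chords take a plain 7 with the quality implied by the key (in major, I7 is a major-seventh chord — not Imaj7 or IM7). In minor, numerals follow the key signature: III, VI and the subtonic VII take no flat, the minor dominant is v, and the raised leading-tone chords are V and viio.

v64

Stacked in thirds the chord is F#-A-C#: a minor triad on F#.
In B minor, F# is the dominant; the diatonic minor triad there is v.
With C# in the bass the chord is in second inversion, so the figured bass is 64.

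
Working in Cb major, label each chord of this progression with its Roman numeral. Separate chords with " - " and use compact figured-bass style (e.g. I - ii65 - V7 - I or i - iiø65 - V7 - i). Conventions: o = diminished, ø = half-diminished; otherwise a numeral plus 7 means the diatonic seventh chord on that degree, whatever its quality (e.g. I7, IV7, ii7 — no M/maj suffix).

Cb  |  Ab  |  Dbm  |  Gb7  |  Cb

I - V/ii - ii - V7 - I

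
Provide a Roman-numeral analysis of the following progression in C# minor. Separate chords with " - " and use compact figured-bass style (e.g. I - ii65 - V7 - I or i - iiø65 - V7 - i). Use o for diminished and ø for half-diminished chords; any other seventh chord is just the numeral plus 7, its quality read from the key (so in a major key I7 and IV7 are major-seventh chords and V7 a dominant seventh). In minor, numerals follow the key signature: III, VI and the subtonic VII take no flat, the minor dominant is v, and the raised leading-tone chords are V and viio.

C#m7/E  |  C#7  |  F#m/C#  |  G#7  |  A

C#m7/E: minor seventh chord on C# = scale degree 1 → i65.
C#7 is the secondary dominant of iv (dominant seventh chord on C#): V7/iv.
F#m/C#: minor triad on F# = scale degree 4 → iv64.
G#7: root G# is the dominant; dominant seventh chord there is V7.
A has root A, degree 6 in C# minor, so VI.

i65 - V7/iv - iv64 - V7 - VI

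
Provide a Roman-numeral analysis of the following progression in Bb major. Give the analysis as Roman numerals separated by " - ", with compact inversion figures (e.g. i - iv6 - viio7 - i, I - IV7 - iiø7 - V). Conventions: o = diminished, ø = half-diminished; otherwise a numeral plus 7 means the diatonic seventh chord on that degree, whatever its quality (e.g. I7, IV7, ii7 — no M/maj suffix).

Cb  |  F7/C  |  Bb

Cb: Cb with this quality isn't in the key; a major triad on b2 is the Neapolitan chord, bII.
F7/C has root F, degree 5 in Bb major, so V43.
Bb has root Bb, degree 1 in Bb major, so I.

bII - V43 - I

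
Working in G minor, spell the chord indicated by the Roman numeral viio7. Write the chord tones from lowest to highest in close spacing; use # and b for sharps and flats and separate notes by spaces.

F# A C Eb

In G minor, the leading-tone chord is built on the raised seventh degree, F#.
That chord is spelled F#-A-C-Eb.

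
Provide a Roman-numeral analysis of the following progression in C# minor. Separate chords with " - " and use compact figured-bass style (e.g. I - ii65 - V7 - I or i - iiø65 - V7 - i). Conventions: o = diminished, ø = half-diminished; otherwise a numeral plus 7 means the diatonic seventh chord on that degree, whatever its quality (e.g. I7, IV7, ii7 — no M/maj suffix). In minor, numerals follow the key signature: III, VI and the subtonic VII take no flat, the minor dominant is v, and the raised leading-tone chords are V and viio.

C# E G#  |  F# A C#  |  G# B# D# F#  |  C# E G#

i - iv - V7 - i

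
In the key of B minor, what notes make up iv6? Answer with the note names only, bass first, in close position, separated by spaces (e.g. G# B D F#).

G B E

The numeral's case and figure indicate a minor triad. In B minor its root, the fourth degree, is E.
That chord is spelled E-G-B.
The figured bass 6 indicates first inversion, placing the third (G) in the bass: G-B-E.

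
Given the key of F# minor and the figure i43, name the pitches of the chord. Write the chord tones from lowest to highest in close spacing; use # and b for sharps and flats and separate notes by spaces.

The numeral's case and figure indicate a minor seventh chord. In F# minor its root, the tonic, is F#.
That chord is spelled F#-A-C#-E.
The figured bass 43 indicates second inversion, placing the fifth (C#) in the bass: C#-E-F#-A.

C# E F# A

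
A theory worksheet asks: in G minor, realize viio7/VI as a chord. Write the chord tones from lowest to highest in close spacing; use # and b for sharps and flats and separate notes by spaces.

The slash marks an applied leading-tone chord: viio of VI. In G minor, VI is Eb, so the leading tone to it is D, a half step below.
Building a fully diminished seventh chord on D gives D-F-Ab-Cb.

D F Ab Cb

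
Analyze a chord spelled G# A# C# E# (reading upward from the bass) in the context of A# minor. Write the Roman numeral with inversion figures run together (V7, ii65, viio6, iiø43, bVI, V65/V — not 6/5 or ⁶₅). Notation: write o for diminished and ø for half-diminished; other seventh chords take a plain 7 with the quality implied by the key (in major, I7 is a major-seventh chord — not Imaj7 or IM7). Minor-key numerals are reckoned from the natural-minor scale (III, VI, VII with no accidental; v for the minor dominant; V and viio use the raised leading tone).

The pitches A#-C#-E#-G# form a minor seventh chord rooted on A#.
In A# minor, A# is the tonic; the diatonic minor seventh chord there is i7.
With G# in the bass the chord is in third inversion, so the figured bass is 42.

i42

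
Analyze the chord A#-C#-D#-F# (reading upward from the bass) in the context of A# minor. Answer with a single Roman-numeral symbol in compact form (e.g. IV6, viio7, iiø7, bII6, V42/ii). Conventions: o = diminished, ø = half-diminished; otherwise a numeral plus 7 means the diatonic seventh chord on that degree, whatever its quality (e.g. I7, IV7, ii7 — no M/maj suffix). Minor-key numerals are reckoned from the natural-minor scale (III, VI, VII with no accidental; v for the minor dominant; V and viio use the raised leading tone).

Stacked in thirds the chord is D#-F#-A#-C#: a minor seventh chord on D#.
In A# minor, D# is the subdominant; the diatonic minor seventh chord there is iv7.
With A# in the bass the chord is in second inversion, so the figured bass is 43.

iv43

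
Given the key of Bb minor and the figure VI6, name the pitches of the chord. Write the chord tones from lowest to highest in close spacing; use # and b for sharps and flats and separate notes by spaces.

In Bb minor, the sixth degree is Gb, and the diatonic chord built there is a major triad.
That chord is spelled Gb-Bb-Db.
With the 6 figure the chord is in first inversion; from the bass Bb upward in close position it reads Bb-Db-Gb.

Bb Db Gb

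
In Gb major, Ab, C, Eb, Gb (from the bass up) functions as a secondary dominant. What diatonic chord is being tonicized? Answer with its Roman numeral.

The chord is a dominant seventh chord on Ab.
A dominant resolves down a perfect fifth: Ab → Db. In Gb major, Db is scale degree 5, i.e. V.

V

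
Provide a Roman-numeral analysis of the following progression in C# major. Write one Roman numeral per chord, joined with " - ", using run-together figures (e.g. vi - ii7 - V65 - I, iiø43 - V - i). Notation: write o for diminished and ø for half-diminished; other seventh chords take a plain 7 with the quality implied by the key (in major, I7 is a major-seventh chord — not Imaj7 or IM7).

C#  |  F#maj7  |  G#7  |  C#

C#: major triad on C# = scale degree 1 → I.
F#maj7: root F# is the subdominant; major seventh chord there is IV7.
G#7: root G# is the dominant; dominant seventh chord there is V7.
C#: root C# is the tonic; major triad there is I.

I - IV7 - V7 - I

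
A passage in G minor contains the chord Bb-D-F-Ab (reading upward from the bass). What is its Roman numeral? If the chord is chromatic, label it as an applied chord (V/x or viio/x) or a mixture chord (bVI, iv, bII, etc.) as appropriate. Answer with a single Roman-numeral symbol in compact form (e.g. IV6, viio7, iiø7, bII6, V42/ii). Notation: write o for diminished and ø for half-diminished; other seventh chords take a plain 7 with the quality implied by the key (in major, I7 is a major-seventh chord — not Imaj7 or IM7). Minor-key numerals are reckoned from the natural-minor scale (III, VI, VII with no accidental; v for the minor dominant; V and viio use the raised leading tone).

V7/VI

The pitches Bb-D-F-Ab form a dominant seventh chord rooted on Bb.
Bb is not a diatonic chord root with this quality in G minor, but it lies a perfect fifth above Eb (VI), so the chord functions as an applied dominant of VI.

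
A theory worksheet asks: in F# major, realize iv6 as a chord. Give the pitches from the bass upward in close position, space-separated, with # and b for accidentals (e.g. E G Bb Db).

D F# B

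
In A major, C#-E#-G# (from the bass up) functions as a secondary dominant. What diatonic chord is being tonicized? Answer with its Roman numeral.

vi

The chord is a major triad on C#.
A dominant resolves down a perfect fifth: C# → F#. In A major, F# is scale degree 6, i.e. vi.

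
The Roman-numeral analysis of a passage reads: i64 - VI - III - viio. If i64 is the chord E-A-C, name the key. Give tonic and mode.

The anchor chord is a minor triad on A, labeled i64.
If A is scale degree 1 and the mode makes that degree carry a minor triad, the tonic is A and the mode is minor.

A minor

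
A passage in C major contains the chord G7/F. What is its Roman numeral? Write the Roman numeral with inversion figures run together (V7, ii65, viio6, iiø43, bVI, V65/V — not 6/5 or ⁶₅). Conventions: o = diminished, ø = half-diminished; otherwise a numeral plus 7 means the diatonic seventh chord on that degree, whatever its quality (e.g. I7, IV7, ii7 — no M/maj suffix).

The pitches G-B-D-F form a dominant seventh chord rooted on G.
In C major, G is the dominant; the diatonic dominant seventh chord there is V7.
With F in the bass the chord is in third inversion, so the figured bass is 42.

V42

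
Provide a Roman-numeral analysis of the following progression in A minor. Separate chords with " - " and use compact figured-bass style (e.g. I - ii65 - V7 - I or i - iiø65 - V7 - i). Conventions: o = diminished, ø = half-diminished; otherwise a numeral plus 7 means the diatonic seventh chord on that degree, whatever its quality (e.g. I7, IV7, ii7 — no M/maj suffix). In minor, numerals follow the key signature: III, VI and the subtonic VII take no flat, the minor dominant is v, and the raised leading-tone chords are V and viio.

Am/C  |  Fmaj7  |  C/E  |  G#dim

i6 - VI7 - III6 - viio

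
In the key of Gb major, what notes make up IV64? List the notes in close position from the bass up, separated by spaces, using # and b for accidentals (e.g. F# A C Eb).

Gb Cb Eb

The numeral's case and figure indicate a major triad. In Gb major its root, the subdominant, is Cb.
Stacking thirds from Cb gives Cb-Eb-Gb.
With the 64 figure the chord is in second inversion; from the bass Gb upward in close position it reads Gb-Cb-Eb.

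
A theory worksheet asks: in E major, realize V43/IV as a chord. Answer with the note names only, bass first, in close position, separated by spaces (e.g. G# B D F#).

V43/IV is a secondary dominant — the dominant seventh of IV. IV in E major is A, so the applied chord's root is E, a perfect fifth above.
Building a dominant seventh chord on E gives E-G#-B-D.
With the 43 figure the chord is in second inversion; from the bass B upward in close position it reads B-D-E-G#.

B D E G#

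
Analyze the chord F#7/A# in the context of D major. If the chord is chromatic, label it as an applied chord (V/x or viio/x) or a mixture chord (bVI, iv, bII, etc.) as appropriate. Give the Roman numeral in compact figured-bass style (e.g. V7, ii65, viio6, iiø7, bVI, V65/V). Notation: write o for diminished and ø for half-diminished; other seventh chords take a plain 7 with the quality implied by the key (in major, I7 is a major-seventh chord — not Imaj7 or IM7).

Stacked in thirds the chord is F#-A#-C#-E: a dominant seventh chord on F#.
F# is not a diatonic chord root with this quality in D major, but it lies a perfect fifth above B (vi), so the chord functions as an applied dominant of vi.
With A# in the bass the chord is in first inversion, so the figured bass is 65.

V65/vi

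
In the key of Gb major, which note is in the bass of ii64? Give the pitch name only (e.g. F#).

ii in Gb major has root Ab; the chord is Ab-Cb-Eb.
The figure 64 means second inversion — the fifth is in the bass.

Eb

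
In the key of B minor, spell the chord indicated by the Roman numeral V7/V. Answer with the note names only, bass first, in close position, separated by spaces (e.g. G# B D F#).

C# E# G# B

The slash means an applied dominant: we want the dominant of V. In B minor, V is F# major, and its dominant is built on C#.
Building a dominant seventh chord on C# gives C#-E#-G#-B.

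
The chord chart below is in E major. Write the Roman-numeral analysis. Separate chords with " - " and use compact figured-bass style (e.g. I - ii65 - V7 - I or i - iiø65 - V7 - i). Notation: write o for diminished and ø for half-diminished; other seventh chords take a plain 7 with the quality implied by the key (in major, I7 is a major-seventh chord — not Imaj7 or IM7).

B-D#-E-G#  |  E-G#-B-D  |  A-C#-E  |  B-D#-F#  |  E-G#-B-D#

I43 - V7/IV - IV - V - I7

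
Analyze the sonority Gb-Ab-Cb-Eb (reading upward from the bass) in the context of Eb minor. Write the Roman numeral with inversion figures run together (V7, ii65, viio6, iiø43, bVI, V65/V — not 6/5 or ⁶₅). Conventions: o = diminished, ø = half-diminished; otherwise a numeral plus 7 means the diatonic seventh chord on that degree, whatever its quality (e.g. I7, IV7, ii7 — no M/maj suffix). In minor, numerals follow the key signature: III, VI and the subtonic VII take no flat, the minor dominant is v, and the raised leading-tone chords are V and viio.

iv42

The pitches Ab-Cb-Eb-Gb form a minor seventh chord rooted on Ab.
In Eb minor, Ab is the subdominant; the diatonic minor seventh chord there is iv7.
With Gb in the bass the chord is in third inversion, so the figured bass is 42.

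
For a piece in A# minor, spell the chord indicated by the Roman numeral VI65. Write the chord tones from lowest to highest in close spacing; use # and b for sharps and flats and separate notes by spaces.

The numeral's case and figure indicate a major seventh chord. In A# minor its root, the submediant, is F#.
Stacking thirds from F# gives F#-A#-C#-E#.
With the 65 figure the chord is in first inversion; from the bass A# upward in close position it reads A#-C#-E#-F#.

A# C# E# F#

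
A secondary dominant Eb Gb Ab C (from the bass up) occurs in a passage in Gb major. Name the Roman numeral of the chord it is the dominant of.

The chord is a dominant seventh chord on Ab.
A dominant resolves down a perfect fifth: Ab → Db. In Gb major, Db is scale degree 5, i.e. V.

V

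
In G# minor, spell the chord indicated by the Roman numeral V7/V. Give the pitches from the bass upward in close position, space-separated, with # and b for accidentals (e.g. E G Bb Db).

A# C## E# G#

V7/V is a secondary dominant — the dominant seventh of V. V in G# minor is D#, so the applied chord's root is A#, a perfect fifth above.
Building a dominant seventh chord on A# gives A#-C##-E#-G#.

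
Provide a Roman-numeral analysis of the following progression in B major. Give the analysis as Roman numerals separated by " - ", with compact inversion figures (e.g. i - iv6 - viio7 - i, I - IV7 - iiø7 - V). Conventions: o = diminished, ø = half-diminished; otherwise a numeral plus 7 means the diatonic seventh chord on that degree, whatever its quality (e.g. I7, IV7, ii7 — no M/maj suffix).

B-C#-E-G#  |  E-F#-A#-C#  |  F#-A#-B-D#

ii42 - V42 - I43

B-C#-E-G#: root C# is the supertonic; minor seventh chord there is ii42.
E-F#-A#-C#: dominant seventh chord on F# = scale degree 5 → V42.
F#-A#-B-D# has root B, degree 1 in B major, so I43.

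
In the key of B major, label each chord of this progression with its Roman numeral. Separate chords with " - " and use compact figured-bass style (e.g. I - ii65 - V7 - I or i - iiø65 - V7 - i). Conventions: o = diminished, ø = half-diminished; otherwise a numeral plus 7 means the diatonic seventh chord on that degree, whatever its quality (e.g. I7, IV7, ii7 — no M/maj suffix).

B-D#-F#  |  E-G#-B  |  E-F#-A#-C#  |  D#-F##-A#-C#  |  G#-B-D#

I - IV - V42 - V7/vi - vi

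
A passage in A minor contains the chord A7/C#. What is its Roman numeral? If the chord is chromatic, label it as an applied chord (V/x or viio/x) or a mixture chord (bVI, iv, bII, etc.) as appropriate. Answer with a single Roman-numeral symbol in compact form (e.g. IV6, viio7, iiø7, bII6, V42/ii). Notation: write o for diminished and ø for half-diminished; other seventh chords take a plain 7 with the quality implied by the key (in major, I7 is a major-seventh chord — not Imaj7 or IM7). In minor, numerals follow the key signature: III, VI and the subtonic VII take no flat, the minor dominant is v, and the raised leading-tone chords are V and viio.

V65/iv

Stacked in thirds the chord is A-C#-E-G: a dominant seventh chord on A.
A is not a diatonic chord root with this quality in A minor, but it lies a perfect fifth above D (iv), so the chord functions as an applied dominant of iv.
With C# in the bass the chord is in first inversion, so the figured bass is 65.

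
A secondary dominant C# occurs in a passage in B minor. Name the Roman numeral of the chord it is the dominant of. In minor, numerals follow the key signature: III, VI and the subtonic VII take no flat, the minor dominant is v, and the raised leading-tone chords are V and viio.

V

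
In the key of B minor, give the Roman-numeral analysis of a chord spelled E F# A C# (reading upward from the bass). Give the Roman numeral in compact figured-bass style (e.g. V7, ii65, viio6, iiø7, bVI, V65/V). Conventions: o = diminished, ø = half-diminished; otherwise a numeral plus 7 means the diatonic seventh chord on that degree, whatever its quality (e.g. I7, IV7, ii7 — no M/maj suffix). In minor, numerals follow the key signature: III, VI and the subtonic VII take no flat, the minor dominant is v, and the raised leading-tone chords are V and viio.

Stacked in thirds the chord is F#-A-C#-E: a minor seventh chord on F#.
In B minor, F# is the dominant; the diatonic minor seventh chord there is v7.
With E in the bass the chord is in third inversion, so the figured bass is 42.

v42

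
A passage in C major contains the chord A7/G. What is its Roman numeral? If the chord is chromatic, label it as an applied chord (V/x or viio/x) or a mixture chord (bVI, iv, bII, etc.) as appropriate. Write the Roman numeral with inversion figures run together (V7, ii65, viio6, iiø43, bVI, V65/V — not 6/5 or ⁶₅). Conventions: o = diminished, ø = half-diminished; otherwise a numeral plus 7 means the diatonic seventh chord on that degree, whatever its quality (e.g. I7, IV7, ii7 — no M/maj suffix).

The pitches A-C#-E-G form a dominant seventh chord rooted on A.
A is not a diatonic chord root with this quality in C major, but it lies a perfect fifth above D (ii), so the chord functions as an applied dominant of ii.
With G in the bass the chord is in third inversion, so the figured bass is 42.

V42/ii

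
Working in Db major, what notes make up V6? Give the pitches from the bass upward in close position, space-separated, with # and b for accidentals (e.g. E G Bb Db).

C Eb Ab

In Db major, the dominant is Ab, and the diatonic chord built there is a major triad.
That chord is spelled Ab-C-Eb.
With the 6 figure the chord is in first inversion; from the bass C upward in close position it reads C-Eb-Ab.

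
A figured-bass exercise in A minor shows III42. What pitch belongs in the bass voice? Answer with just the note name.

B

III in A minor has root C; the chord is C-E-G-B.
The figure 42 means third inversion — the seventh is in the bass.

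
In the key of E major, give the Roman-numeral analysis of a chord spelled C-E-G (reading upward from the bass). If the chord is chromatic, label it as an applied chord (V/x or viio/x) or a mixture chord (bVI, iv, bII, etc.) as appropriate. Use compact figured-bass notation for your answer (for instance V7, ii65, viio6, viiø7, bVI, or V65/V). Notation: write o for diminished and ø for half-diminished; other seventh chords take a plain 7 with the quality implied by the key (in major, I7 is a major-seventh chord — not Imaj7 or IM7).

The pitches C-E-G form a major triad rooted on C.
C is the lowered sixth degree of E major (diatonic 6 would be C#). This is a major triad on the lowered sixth degree, borrowed from the parallel minor.

bVI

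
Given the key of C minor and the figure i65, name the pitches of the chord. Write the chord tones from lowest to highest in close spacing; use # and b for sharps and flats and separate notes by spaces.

Eb G Bb C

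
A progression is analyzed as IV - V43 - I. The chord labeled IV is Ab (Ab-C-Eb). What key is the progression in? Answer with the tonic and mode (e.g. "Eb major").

Eb major

The anchor chord is a major triad on Ab, labeled IV.
If Ab is scale degree 4 and the mode makes that degree carry a major triad, the tonic is Eb and the mode is major.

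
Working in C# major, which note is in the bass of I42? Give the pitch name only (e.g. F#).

B#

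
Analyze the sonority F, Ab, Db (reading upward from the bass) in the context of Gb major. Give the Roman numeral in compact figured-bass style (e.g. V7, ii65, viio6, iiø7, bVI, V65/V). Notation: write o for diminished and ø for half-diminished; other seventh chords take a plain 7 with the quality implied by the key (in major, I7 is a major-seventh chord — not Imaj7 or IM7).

V6

The pitches Db-F-Ab form a major triad rooted on Db.
Db is scale degree 5 in Gb major, and a major triad on that degree is written V.
With F in the bass the chord is in first inversion, so the figured bass is 6.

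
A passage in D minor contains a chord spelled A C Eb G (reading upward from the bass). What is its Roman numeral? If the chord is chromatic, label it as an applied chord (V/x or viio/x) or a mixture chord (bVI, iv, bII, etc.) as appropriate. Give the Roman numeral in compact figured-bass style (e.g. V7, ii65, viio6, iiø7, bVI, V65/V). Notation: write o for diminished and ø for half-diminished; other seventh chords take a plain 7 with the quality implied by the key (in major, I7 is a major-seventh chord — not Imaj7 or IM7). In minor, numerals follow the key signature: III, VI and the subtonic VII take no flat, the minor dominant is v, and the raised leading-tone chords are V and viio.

The pitches A-C-Eb-G form a half-diminished seventh chord rooted on A.
A sits a half step below Bb (VI in D minor); a diminished chord there is the applied leading-tone chord of VI.

viiø7/VI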